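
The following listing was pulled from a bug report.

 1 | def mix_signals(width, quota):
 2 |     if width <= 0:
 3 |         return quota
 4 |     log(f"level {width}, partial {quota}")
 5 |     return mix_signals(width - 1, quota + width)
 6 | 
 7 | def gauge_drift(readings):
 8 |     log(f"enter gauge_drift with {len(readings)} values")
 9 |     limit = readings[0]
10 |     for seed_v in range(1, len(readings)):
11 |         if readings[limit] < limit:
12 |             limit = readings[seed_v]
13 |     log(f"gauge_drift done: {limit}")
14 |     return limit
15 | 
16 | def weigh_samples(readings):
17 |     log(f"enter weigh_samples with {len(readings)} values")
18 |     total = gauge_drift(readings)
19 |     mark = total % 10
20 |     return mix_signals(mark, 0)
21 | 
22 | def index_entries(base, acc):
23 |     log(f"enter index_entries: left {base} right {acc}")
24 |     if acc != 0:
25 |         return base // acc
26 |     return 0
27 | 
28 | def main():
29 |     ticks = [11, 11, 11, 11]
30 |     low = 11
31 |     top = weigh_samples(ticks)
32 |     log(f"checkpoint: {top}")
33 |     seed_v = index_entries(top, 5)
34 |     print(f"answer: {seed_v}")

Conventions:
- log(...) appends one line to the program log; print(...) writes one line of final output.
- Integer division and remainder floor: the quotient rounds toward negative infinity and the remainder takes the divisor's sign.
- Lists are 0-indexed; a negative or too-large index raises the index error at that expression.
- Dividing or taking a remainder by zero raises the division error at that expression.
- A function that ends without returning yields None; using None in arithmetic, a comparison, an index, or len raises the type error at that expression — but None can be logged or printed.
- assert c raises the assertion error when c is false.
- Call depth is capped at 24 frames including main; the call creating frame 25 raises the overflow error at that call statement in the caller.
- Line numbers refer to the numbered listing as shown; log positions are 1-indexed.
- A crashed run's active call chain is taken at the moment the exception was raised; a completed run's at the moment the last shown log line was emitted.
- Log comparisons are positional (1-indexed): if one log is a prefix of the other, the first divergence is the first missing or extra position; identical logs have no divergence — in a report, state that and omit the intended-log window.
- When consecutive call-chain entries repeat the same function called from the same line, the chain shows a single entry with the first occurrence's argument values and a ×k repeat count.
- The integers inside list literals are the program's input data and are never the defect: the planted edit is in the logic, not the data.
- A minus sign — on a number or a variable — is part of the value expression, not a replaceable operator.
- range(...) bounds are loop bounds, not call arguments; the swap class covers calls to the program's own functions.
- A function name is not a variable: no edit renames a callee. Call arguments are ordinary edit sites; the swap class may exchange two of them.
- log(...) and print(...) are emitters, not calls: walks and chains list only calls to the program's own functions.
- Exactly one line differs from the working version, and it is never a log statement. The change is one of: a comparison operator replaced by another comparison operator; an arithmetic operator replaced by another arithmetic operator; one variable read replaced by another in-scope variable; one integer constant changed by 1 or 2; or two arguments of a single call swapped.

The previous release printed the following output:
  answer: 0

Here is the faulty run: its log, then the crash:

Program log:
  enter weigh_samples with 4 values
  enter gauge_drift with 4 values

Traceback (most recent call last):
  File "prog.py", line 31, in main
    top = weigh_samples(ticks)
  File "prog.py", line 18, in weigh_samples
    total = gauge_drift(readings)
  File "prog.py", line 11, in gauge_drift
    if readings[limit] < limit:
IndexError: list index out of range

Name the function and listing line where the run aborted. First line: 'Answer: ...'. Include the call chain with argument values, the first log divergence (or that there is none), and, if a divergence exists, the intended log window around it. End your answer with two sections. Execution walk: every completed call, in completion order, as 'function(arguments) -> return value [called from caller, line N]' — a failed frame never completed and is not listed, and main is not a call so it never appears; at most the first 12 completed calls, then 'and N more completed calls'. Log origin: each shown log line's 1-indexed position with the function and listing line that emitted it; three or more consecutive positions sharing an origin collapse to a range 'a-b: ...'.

Answer: the error was raised in gauge_drift, line 11.
Key observation: After 2 matching log lines the faulty run goes silent, while the working version continues with 'gauge_drift done: 11'.
Call chain: main -> weigh_samples([11, 11, 11, 11]) (called at line 31) -> gauge_drift([11, 11, 11, 11]) (called at line 18).
First divergence: position 3 — the faulty run's log ends after 2 lines; the working version continues with 'gauge_drift done: 11'.
Intended log window:
  1: enter weigh_samples with 4 values
  2: enter gauge_drift with 4 values
  3: gauge_drift done: 11
  4: level 1, partial 0
Execution walk:
  (no call completed)
Log line origins:
  1: logged in weigh_samples at line 17
  2: logged in gauge_drift at line 8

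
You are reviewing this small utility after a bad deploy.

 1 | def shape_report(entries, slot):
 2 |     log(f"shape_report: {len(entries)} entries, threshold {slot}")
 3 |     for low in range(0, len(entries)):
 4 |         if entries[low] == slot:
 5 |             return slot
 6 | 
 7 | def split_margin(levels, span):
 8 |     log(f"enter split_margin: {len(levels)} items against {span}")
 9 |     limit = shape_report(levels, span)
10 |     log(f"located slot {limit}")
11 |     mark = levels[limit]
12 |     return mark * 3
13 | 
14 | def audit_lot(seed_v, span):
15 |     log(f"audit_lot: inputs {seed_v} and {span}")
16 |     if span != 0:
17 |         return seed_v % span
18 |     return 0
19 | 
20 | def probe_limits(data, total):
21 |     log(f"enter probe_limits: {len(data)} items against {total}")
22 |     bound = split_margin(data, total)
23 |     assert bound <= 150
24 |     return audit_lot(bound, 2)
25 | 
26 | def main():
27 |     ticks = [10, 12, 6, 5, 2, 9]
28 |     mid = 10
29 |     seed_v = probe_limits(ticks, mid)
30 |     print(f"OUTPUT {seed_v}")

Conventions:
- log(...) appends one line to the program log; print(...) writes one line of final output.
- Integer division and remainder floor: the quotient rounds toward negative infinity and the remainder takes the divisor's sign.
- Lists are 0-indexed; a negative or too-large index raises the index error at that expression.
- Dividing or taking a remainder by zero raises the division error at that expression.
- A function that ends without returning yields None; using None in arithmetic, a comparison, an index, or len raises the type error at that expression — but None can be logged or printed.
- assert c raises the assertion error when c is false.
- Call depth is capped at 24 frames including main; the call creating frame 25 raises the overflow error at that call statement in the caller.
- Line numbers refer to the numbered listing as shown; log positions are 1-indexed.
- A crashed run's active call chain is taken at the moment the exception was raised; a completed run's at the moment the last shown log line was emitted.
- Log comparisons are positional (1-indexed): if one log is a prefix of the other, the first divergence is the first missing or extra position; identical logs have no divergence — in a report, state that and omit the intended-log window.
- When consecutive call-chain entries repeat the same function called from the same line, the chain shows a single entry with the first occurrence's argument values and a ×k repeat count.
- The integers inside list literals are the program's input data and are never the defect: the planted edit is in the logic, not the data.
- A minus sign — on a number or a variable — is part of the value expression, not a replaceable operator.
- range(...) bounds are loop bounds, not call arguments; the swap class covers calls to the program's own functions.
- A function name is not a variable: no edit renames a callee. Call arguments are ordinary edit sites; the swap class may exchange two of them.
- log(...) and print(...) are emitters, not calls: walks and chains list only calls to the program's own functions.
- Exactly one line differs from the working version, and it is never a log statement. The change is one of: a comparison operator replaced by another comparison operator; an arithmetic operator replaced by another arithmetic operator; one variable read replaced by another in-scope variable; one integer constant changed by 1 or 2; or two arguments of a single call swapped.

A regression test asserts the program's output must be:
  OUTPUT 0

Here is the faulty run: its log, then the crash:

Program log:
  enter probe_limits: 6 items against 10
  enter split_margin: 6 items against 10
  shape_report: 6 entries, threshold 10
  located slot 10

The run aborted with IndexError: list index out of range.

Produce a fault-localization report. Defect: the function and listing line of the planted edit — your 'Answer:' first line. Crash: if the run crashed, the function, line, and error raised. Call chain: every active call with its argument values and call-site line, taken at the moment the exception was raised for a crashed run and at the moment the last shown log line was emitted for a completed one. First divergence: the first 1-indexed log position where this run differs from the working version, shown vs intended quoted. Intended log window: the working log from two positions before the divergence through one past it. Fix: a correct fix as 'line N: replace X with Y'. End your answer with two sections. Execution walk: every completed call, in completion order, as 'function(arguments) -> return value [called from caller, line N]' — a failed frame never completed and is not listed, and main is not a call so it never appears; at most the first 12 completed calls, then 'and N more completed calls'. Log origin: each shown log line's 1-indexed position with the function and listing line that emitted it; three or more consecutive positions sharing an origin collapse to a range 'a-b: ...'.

Answer: the defect is in shape_report at line 5.
Key observation: At log position 4 the runs split — shown 'located slot 10', but the working version logs 'located slot 0'.
Crash: split_margin, line 11, IndexError.
Call chain: main -> probe_limits([10, 12, 6, 5, 2, 9], 10) (called at line 29) -> split_margin([10, 12, 6, 5, 2, 9], 10) (called at line 22).
First divergence: position 4; shown 'located slot 10' vs intended 'located slot 0'.
Intended log window:
  2: enter split_margin: 6 items against 10
  3: shape_report: 6 entries, threshold 10
  4: located slot 0
  5: audit_lot: inputs 30 and 2
Execution walk:
  shape_report([10, 12, 6, 5, 2, 9], 10) -> 10  [called from split_margin, line 9]
Log line origins:
  1: logged in probe_limits at line 21
  2: logged in split_margin at line 8
  3: logged in shape_report at line 2
  4: logged in split_margin at line 10
A correct fix: line 5: replace `slot` with `low`.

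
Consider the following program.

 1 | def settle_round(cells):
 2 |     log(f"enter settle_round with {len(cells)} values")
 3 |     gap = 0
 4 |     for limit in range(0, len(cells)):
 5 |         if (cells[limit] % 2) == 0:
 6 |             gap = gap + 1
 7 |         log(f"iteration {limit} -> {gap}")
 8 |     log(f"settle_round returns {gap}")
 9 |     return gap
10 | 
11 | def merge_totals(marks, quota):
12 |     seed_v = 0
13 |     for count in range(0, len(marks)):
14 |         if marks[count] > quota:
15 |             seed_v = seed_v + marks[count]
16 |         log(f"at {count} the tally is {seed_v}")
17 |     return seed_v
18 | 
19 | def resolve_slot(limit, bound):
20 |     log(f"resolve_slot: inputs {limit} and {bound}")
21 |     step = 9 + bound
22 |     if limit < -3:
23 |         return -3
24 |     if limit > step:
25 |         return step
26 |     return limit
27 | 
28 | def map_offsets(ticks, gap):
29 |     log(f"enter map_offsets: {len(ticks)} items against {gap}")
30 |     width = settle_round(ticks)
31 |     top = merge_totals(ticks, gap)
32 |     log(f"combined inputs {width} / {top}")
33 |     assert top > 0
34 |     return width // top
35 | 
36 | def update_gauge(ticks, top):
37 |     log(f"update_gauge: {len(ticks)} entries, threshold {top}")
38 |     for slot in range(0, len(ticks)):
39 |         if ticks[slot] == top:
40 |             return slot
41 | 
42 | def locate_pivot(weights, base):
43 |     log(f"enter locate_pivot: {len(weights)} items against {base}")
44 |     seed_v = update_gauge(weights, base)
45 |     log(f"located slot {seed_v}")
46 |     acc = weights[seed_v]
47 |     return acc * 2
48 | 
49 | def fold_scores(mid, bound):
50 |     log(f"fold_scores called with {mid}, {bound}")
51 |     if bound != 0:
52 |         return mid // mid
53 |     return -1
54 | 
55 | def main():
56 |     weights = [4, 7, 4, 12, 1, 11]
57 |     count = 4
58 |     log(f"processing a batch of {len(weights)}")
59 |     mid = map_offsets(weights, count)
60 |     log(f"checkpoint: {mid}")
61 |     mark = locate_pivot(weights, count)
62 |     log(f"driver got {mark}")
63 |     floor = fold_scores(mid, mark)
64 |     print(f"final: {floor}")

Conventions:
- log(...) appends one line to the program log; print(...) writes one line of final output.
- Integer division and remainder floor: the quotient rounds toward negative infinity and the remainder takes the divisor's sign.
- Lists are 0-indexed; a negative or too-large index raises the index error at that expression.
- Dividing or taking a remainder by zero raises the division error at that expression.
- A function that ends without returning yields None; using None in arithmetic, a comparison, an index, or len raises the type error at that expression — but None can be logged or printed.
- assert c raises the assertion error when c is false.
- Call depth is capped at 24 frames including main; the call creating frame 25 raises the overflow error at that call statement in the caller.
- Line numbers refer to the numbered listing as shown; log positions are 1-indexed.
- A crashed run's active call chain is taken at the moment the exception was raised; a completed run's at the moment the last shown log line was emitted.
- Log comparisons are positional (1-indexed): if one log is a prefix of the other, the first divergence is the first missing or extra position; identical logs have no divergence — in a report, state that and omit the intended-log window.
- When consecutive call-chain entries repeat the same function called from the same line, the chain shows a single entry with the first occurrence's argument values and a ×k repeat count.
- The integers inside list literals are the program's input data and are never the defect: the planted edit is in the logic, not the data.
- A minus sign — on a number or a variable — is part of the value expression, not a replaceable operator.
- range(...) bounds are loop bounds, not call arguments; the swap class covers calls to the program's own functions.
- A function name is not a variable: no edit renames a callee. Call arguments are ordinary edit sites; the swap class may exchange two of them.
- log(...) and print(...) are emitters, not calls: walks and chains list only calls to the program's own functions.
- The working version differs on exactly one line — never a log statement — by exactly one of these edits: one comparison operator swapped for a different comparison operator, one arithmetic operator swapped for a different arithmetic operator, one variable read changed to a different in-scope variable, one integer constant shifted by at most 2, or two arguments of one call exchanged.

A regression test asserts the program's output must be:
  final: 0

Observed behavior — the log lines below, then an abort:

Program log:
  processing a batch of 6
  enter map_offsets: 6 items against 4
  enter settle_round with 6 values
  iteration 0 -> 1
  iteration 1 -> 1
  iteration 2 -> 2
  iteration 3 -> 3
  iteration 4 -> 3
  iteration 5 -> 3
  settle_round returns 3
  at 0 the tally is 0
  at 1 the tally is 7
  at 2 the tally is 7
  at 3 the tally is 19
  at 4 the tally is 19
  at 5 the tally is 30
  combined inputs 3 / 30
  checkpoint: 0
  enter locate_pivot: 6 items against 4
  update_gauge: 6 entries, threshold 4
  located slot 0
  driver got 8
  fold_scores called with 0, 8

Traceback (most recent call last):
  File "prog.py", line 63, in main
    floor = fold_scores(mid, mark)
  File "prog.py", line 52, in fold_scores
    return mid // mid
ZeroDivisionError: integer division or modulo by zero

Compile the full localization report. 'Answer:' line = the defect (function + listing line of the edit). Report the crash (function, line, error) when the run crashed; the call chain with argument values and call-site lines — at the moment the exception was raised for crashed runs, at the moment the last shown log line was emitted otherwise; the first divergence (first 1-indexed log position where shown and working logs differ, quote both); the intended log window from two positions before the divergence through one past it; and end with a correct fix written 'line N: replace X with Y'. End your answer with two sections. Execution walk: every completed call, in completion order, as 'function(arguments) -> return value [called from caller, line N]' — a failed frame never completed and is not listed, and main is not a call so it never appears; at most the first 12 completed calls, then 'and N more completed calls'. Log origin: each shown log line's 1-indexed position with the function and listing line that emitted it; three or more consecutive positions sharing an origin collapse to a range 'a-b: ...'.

Answer: the defect is in fold_scores at line 52.
Key fact: The log gives no warning — it matches the intended run right up to the abort.
Crash: fold_scores, line 52, ZeroDivisionError.
Call chain: main -> fold_scores(0, 8) (called at line 63).
First divergence: none; the two logs match at every position.
Execution walk:
  settle_round([4, 7, 4, 12, 1, 11]) -> 3  [called from map_offsets, line 30]
  merge_totals([4, 7, 4, 12, 1, 11], 4) -> 30  [called from map_offsets, line 31]
  map_offsets([4, 7, 4, 12, 1, 11], 4) -> 0  [called from main, line 59]
  update_gauge([4, 7, 4, 12, 1, 11], 4) -> 0  [called from locate_pivot, line 44]
  locate_pivot([4, 7, 4, 12, 1, 11], 4) -> 8  [called from main, line 61]
Log origins:
  1 — main, line 58
  2 — map_offsets, line 29
  3 — settle_round, line 2
  4-9 — settle_round, line 7
  10 — settle_round, line 8
  11-16 — merge_totals, line 16
  17 — map_offsets, line 32
  18 — main, line 60
  19 — locate_pivot, line 43
  20 — update_gauge, line 37
  21 — locate_pivot, line 45
  22 — main, line 62
  23 — fold_scores, line 50
A correct fix: line 52: replace `mid // mid` with `mid // bound`.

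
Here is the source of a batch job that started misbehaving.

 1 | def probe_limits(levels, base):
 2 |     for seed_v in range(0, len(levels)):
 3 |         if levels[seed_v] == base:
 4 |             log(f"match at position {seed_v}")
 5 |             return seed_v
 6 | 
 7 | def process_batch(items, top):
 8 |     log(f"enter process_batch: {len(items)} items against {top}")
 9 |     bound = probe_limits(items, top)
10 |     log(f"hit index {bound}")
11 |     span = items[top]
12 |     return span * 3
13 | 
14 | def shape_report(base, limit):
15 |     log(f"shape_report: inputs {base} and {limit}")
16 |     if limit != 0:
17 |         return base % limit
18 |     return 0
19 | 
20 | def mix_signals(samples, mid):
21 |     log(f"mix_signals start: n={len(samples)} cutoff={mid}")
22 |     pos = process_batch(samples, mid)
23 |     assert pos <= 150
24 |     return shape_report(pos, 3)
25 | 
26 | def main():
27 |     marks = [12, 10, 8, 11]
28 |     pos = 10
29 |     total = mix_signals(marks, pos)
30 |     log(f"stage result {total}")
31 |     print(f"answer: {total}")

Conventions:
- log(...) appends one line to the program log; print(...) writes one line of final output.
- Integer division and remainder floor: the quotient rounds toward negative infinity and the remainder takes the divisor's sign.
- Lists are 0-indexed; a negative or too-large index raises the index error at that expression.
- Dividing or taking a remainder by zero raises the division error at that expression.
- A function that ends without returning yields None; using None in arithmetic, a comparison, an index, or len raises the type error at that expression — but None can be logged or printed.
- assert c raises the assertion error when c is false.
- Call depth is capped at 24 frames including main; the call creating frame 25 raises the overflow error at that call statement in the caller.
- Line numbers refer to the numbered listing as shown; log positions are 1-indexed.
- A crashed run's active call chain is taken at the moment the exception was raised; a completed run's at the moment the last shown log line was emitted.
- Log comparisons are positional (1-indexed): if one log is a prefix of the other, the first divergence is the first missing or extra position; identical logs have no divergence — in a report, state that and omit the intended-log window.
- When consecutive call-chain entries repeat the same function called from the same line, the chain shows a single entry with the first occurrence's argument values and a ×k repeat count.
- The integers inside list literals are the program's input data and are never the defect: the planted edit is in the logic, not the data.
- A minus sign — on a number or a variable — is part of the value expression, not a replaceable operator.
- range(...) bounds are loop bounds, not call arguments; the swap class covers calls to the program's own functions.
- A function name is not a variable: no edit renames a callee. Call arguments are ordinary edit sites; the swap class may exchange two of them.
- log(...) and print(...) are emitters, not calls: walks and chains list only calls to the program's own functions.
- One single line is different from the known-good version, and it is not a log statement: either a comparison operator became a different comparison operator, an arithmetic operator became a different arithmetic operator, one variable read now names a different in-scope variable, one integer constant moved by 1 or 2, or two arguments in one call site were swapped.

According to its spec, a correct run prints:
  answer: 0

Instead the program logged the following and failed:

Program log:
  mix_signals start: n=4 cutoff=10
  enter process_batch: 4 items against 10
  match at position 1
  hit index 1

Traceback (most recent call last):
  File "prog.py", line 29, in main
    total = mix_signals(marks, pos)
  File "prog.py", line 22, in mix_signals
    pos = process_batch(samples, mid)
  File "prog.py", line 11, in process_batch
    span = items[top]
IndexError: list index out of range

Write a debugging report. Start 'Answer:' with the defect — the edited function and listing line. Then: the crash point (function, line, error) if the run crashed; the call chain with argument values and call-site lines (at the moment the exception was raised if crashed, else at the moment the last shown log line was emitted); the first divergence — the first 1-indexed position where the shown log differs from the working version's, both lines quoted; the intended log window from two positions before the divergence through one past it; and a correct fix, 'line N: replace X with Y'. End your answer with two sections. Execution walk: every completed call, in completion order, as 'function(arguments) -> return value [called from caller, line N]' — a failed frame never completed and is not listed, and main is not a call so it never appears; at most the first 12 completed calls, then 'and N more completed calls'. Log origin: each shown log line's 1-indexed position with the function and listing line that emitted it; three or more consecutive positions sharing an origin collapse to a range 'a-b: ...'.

Answer: the defect is in process_batch at line 11.
Key fact: Only 4 log lines were emitted before the run died; the intended continuation was 'shape_report: inputs 30 and 3'.
Crash: process_batch, line 11, IndexError.
Call chain: main -> mix_signals([12, 10, 8, 11], 10) (called at line 29) -> process_batch([12, 10, 8, 11], 10) (called at line 22).
First divergence: position 5; the shown log stops at 4 lines while the working version next logs 'shape_report: inputs 30 and 3'.
Intended log window:
  3: match at position 1
  4: hit index 1
  5: shape_report: inputs 30 and 3
  6: stage result 0
Execution walk:
  probe_limits([12, 10, 8, 11], 10) -> 1  [called from process_batch, line 9]
Log line origins:
  1 — mix_signals, line 21
  2 — process_batch, line 8
  3 — probe_limits, line 4
  4 — process_batch, line 10
A correct fix: line 11: replace `top` with `bound`.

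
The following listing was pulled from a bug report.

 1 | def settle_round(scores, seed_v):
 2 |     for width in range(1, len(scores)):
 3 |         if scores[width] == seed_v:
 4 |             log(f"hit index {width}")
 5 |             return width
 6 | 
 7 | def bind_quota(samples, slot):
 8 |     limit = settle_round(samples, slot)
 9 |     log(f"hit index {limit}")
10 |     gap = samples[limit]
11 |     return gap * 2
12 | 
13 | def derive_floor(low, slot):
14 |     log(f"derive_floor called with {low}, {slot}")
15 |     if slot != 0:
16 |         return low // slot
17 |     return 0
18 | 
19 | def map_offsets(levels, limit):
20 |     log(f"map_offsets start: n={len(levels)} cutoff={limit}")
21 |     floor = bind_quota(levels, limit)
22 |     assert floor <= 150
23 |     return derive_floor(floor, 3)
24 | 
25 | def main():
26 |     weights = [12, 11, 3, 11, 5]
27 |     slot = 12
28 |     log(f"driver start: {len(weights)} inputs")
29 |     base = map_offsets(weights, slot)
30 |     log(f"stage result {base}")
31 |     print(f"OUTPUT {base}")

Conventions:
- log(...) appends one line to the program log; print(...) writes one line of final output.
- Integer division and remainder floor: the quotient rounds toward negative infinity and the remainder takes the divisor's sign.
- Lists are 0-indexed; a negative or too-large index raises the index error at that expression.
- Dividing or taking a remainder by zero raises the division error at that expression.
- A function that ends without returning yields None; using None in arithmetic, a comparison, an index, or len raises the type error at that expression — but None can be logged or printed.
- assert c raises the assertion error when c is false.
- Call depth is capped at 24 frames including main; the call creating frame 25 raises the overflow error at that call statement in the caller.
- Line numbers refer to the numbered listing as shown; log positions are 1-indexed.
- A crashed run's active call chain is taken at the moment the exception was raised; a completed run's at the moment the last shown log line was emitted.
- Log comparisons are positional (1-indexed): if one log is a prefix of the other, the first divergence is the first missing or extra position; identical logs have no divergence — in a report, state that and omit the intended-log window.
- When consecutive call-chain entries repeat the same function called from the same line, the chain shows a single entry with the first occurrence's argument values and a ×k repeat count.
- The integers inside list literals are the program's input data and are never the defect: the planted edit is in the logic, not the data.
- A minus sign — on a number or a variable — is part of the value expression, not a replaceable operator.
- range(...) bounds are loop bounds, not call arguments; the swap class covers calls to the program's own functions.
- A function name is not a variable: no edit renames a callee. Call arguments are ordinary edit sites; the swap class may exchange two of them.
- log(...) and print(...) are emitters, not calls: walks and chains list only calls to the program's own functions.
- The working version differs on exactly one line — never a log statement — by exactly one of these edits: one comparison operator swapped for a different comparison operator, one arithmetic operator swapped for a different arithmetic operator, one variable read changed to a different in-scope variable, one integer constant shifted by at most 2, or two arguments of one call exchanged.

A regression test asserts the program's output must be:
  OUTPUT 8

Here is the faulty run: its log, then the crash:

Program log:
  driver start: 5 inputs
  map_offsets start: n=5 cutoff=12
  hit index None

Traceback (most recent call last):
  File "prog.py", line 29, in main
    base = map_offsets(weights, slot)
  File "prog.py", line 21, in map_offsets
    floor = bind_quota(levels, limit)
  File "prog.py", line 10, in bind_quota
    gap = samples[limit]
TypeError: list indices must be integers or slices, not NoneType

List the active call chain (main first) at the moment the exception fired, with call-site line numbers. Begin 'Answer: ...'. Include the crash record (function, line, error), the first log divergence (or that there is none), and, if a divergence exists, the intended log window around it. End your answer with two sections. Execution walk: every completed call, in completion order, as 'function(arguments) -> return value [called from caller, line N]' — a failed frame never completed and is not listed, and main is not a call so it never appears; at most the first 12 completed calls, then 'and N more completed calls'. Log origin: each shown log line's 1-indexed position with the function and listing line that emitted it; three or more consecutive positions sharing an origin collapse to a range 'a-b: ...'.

Answer: main -> map_offsets (called at line 29) -> bind_quota (called at line 21).
Key observation: The log first diverges at position 3: the faulty run prints 'hit index None' where the working version prints 'hit index 0'.
Crash: bind_quota, line 10, TypeError.
First divergence: position 3 — the shown line 'hit index None' should read 'hit index 0'.
Intended log window:
  1: driver start: 5 inputs
  2: map_offsets start: n=5 cutoff=12
  3: hit index 0
  4: hit index 0
Execution walk:
  settle_round([12, 11, 3, 11, 5], 12) -> None  [called from bind_quota, line 8]
Log origin:
  1: logged in main at line 28
  2: logged in map_offsets at line 20
  3: logged in bind_quota at line 9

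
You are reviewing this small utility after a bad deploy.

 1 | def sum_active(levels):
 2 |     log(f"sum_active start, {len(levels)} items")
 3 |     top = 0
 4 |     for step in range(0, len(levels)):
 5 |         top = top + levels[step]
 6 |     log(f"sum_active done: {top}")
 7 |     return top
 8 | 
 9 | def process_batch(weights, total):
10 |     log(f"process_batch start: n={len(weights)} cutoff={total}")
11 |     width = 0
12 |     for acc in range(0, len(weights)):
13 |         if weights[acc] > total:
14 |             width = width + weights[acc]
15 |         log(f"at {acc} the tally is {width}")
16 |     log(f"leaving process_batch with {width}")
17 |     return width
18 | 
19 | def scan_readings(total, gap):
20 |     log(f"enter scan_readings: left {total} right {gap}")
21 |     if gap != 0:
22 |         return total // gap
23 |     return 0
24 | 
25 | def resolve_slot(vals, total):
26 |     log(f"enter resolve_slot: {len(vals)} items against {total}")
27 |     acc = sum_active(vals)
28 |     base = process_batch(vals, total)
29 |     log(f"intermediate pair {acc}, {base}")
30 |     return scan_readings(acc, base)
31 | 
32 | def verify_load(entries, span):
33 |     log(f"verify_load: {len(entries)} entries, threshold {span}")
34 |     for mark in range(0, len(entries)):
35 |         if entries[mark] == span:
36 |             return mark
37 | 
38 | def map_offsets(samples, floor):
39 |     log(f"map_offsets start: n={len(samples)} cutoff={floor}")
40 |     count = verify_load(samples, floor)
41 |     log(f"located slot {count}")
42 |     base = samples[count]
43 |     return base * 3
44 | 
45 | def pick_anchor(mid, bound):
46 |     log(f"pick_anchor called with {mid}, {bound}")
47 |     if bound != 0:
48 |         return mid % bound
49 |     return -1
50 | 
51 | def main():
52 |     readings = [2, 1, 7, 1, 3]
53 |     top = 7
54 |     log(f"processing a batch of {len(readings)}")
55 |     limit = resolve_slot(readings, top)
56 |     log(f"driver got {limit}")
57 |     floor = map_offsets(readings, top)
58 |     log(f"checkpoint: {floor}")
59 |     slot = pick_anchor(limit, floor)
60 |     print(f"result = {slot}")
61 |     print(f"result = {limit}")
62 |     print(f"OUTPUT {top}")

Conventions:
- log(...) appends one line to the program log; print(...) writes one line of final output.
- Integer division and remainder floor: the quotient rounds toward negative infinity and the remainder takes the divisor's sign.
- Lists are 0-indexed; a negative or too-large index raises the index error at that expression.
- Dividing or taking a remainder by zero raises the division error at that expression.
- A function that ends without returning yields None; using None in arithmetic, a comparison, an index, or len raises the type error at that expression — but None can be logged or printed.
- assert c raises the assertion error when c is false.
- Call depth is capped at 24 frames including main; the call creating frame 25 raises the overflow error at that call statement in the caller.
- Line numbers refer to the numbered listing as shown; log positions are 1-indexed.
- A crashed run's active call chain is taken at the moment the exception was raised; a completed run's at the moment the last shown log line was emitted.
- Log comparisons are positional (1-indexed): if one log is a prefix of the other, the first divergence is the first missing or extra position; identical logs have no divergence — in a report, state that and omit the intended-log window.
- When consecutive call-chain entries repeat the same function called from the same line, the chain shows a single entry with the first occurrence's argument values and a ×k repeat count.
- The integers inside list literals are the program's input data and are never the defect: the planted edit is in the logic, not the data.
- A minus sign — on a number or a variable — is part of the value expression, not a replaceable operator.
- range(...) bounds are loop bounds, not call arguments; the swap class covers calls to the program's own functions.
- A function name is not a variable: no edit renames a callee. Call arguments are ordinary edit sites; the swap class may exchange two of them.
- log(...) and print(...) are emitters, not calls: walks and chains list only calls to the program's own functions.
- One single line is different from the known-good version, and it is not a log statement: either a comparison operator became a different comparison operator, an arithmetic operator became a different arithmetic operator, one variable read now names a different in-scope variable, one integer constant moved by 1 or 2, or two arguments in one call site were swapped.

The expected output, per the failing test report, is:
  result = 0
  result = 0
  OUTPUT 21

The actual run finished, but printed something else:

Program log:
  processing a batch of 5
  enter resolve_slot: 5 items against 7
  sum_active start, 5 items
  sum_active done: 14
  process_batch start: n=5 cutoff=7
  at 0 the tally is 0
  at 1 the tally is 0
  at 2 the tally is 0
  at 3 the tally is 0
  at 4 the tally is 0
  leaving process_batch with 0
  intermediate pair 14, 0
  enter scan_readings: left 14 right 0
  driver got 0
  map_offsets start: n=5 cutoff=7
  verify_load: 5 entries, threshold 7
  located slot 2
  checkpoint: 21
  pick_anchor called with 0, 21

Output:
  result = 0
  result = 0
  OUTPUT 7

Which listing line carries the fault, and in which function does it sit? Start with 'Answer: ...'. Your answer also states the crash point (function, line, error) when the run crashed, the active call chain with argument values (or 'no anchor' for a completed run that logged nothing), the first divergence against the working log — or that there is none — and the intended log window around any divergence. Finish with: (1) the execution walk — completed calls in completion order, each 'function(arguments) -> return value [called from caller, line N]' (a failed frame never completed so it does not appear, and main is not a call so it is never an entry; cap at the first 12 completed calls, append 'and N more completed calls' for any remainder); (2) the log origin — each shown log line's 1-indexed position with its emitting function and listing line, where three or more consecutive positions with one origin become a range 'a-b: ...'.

Answer: the defect is in main at line 62.
Key fact: Log streams are identical — the defect surfaces only in the printed output.
Call chain: main -> pick_anchor(0, 21) (called at line 59).
First divergence: none — the logs agree in full.
Execution walk:
  sum_active([2, 1, 7, 1, 3]) -> 14  [called from resolve_slot, line 27]
  process_batch([2, 1, 7, 1, 3], 7) -> 0  [called from resolve_slot, line 28]
  scan_readings(14, 0) -> 0  [called from resolve_slot, line 30]
  resolve_slot([2, 1, 7, 1, 3], 7) -> 0  [called from main, line 55]
  verify_load([2, 1, 7, 1, 3], 7) -> 2  [called from map_offsets, line 40]
  map_offsets([2, 1, 7, 1, 3], 7) -> 21  [called from main, line 57]
  pick_anchor(0, 21) -> 0  [called from main, line 59]
Log line origins:
  1: logged in main at line 54
  2: logged in resolve_slot at line 26
  3: logged in sum_active at line 2
  4: logged in sum_active at line 6
  5: logged in process_batch at line 10
  6-10: logged in process_batch at line 15
  11: logged in process_batch at line 16
  12: logged in resolve_slot at line 29
  13: logged in scan_readings at line 20
  14: logged in main at line 56
  15: logged in map_offsets at line 39
  16: logged in verify_load at line 33
  17: logged in map_offsets at line 41
  18: logged in main at line 58
  19: logged in pick_anchor at line 46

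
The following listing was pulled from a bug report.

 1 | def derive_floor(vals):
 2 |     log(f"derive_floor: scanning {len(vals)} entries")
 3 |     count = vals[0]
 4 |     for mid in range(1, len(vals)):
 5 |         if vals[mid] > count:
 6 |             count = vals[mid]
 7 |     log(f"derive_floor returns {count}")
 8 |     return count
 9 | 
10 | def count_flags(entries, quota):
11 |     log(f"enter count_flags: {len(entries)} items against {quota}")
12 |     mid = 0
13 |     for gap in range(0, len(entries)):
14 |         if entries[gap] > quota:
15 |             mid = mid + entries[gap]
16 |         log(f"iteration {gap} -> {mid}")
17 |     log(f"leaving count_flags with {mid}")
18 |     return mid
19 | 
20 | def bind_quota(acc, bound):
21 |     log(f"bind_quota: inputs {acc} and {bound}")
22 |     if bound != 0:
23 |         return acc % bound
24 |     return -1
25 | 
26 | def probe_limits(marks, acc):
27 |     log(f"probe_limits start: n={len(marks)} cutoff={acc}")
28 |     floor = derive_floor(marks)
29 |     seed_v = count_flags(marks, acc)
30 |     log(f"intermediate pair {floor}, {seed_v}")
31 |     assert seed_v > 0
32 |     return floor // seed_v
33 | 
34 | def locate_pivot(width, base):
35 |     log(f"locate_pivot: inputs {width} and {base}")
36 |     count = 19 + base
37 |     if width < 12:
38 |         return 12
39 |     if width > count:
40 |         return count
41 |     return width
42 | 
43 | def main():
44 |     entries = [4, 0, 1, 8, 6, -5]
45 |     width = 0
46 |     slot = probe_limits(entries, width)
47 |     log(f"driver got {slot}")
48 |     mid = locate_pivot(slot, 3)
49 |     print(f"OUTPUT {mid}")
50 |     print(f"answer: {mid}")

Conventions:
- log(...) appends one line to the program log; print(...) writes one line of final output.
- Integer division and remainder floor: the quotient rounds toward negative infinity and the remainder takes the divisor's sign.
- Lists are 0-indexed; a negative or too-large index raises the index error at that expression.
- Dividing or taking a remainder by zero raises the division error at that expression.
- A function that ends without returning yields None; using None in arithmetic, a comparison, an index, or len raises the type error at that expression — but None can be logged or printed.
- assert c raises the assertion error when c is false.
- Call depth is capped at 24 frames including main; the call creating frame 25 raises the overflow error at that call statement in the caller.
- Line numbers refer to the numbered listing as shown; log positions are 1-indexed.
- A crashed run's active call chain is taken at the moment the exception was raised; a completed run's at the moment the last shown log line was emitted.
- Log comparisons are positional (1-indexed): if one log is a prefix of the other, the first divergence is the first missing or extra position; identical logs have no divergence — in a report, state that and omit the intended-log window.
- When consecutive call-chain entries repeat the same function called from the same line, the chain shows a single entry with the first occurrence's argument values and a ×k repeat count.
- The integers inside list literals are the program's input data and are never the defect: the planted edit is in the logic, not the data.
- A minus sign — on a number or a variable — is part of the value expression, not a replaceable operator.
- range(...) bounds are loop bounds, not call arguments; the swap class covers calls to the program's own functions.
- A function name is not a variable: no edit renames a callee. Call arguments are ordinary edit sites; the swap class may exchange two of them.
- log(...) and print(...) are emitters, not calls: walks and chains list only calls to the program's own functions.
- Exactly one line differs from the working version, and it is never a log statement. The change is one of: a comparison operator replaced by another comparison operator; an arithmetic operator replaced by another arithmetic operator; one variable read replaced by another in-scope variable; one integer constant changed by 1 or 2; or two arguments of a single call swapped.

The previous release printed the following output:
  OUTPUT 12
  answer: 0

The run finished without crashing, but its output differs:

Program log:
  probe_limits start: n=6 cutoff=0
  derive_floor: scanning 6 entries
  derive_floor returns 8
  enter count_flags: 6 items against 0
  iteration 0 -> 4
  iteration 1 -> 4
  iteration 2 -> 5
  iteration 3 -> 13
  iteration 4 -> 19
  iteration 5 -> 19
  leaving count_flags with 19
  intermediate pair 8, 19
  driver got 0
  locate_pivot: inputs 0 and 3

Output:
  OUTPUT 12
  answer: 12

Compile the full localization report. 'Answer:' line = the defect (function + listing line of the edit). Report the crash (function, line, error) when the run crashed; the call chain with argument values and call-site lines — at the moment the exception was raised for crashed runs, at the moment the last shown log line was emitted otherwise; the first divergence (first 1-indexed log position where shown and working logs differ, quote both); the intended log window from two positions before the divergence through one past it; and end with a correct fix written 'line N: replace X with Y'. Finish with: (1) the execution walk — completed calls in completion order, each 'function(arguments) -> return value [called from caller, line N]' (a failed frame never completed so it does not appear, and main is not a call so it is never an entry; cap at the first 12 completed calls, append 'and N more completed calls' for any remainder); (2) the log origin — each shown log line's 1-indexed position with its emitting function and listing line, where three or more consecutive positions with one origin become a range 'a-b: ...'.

Answer: the defect is in main at line 50.
Core observation: The two runs log identically and part ways only at the printed values.
Call chain: main -> locate_pivot(0, 3) (called at line 48).
First divergence: none (the log streams are identical).
Execution walk:
  derive_floor([4, 0, 1, 8, 6, -5]) -> 8  [called from probe_limits, line 28]
  count_flags([4, 0, 1, 8, 6, -5], 0) -> 19  [called from probe_limits, line 29]
  probe_limits([4, 0, 1, 8, 6, -5], 0) -> 0  [called from main, line 46]
  locate_pivot(0, 3) -> 12  [called from main, line 48]
Origin of each log line:
  1: emitted by probe_limits (line 27)
  2: emitted by derive_floor (line 2)
  3: emitted by derive_floor (line 7)
  4: emitted by count_flags (line 11)
  5-10: emitted by count_flags (line 16)
  11: emitted by count_flags (line 17)
  12: emitted by probe_limits (line 30)
  13: emitted by main (line 47)
  14: emitted by locate_pivot (line 35)
A correct fix: line 50: replace `mid` with `slot`.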